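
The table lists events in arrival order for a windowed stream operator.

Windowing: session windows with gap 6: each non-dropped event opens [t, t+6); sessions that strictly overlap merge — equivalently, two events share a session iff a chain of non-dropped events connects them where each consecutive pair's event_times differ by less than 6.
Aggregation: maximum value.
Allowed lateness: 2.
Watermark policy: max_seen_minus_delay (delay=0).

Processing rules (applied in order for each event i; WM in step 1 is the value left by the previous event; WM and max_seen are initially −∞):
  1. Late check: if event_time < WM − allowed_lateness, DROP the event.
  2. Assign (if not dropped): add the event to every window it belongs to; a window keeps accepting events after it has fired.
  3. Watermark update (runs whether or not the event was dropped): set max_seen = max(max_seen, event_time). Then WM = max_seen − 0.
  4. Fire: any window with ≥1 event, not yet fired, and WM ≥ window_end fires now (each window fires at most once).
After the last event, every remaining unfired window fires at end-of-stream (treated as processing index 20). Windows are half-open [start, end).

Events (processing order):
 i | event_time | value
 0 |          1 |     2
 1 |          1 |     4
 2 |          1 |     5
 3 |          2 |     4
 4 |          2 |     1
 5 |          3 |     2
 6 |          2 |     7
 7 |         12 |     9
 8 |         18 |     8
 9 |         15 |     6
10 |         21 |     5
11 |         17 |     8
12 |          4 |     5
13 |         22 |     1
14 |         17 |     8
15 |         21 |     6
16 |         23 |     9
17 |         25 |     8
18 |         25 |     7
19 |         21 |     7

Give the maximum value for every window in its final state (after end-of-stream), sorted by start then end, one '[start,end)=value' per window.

[1,9)=7 [12,18)=9 [18,31)=9

i=0 t=1 v=2: → [1,7); WM=1
i=1 t=1 v=4: → [1,7); WM=1
i=2 t=1 v=5: → [1,7); WM=1
i=3 t=2 v=4: → [1,8); WM=2
i=4 t=2 v=1: → [1,8); WM=2
i=5 t=3 v=2: → [1,9); WM=3
i=6 t=2 v=7: → [1,9); WM=3
i=7 t=12 v=9: → [12,18); WM=12
i=8 t=18 v=8: → [18,24); WM=18
i=9 t=15 v=6: DROP (t<18-2); WM=18
i=10 t=21 v=5: → [18,27); WM=21
i=11 t=17 v=8: DROP (t<21-2); WM=21
i=12 t=4 v=5: DROP (t<21-2); WM=21
i=13 t=22 v=1: → [18,28); WM=22
i=14 t=17 v=8: DROP (t<22-2); WM=22
i=15 t=21 v=6: → [18,28); WM=22
i=16 t=23 v=9: → [18,29); WM=23
i=17 t=25 v=8: → [18,31); WM=25
i=18 t=25 v=7: → [18,31); WM=25
i=19 t=21 v=7: DROP (t<25-2); WM=25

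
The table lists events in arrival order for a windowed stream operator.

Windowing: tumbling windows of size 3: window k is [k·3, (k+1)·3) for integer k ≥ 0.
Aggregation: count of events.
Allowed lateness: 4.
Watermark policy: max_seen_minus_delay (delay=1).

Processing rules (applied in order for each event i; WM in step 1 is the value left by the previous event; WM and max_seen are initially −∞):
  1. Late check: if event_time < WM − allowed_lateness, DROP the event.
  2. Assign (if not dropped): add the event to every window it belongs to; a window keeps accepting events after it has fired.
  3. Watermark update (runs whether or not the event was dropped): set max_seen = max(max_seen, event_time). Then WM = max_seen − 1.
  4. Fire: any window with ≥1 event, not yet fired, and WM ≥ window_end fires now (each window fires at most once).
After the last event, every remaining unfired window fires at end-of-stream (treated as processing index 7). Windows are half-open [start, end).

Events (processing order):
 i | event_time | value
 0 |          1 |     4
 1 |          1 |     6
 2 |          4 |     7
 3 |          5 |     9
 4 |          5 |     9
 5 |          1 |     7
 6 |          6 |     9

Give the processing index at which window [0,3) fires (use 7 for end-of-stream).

2

i=0 t=1 v=4: → [0,3); WM=0
i=1 t=1 v=6: → [0,3); WM=0
i=2 t=4 v=7: → [3,6); WM=3; [0,3) fires=2
i=3 t=5 v=9: → [3,6); WM=4
i=4 t=5 v=9: → [3,6); WM=4
i=5 t=1 v=7: → [0,3); WM=4
i=6 t=6 v=9: → [6,9); WM=5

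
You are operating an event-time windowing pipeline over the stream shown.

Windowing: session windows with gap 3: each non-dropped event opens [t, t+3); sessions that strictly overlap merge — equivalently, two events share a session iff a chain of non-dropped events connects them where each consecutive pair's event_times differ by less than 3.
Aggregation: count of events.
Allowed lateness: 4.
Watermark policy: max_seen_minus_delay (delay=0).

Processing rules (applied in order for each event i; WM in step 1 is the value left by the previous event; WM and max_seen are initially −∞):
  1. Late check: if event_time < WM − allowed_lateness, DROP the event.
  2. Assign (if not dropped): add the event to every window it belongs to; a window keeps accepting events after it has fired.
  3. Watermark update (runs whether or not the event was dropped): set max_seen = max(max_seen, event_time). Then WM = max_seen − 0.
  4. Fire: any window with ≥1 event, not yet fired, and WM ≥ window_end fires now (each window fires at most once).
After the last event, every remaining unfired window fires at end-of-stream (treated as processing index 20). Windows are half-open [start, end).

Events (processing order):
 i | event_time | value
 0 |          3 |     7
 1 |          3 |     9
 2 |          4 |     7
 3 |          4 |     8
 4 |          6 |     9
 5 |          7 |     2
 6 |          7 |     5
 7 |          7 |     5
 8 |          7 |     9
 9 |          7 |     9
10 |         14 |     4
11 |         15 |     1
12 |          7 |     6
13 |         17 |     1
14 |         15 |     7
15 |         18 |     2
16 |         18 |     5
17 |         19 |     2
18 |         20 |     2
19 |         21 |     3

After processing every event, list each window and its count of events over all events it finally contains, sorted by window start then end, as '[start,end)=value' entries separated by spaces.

[3,10)=10 [14,24)=9

i=0 t=3 v=7: → [3,6); WM=3
i=1 t=3 v=9: → [3,6); WM=3
i=2 t=4 v=7: → [3,7); WM=4
i=3 t=4 v=8: → [3,7); WM=4
i=4 t=6 v=9: → [3,9); WM=6
i=5 t=7 v=2: → [3,10); WM=7
i=6 t=7 v=5: → [3,10); WM=7
i=7 t=7 v=5: → [3,10); WM=7
i=8 t=7 v=9: → [3,10); WM=7
i=9 t=7 v=9: → [3,10); WM=7
i=10 t=14 v=4: → [14,17); WM=14
i=11 t=15 v=1: → [14,18); WM=15
i=12 t=7 v=6: DROP (t<15-4); WM=15
i=13 t=17 v=1: → [14,20); WM=17
i=14 t=15 v=7: → [14,20); WM=17
i=15 t=18 v=2: → [14,21); WM=18
i=16 t=18 v=5: → [14,21); WM=18
i=17 t=19 v=2: → [14,22); WM=19
i=18 t=20 v=2: → [14,23); WM=20
i=19 t=21 v=3: → [14,24); WM=21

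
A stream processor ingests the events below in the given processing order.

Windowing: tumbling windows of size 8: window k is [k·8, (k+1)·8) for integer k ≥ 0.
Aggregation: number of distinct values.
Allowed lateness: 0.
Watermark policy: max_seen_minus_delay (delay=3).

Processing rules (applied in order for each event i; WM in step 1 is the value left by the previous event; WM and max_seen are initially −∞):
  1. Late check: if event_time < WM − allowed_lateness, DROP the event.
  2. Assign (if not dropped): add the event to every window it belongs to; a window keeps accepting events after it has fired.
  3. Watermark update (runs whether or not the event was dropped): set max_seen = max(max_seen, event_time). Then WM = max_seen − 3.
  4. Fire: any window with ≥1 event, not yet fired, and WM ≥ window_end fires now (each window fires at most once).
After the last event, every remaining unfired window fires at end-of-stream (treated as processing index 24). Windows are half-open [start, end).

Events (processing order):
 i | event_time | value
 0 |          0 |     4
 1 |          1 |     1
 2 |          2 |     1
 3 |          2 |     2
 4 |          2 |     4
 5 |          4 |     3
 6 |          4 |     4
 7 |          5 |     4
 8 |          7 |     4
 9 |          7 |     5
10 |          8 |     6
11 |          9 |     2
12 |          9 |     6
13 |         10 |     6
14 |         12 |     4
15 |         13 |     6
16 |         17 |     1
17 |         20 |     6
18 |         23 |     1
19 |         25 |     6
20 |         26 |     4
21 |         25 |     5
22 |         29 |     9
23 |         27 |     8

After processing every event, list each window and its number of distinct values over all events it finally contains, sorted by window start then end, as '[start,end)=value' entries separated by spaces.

i=0 t=0 v=4: → [0,8); WM=-3
i=1 t=1 v=1: → [0,8); WM=-2
i=2 t=2 v=1: → [0,8); WM=-1
i=3 t=2 v=2: → [0,8); WM=-1
i=4 t=2 v=4: → [0,8); WM=-1
i=5 t=4 v=3: → [0,8); WM=1
i=6 t=4 v=4: → [0,8); WM=1
i=7 t=5 v=4: → [0,8); WM=2
i=8 t=7 v=4: → [0,8); WM=4
i=9 t=7 v=5: → [0,8); WM=4
i=10 t=8 v=6: → [8,16); WM=5
i=11 t=9 v=2: → [8,16); WM=6
i=12 t=9 v=6: → [8,16); WM=6
i=13 t=10 v=6: → [8,16); WM=7
i=14 t=12 v=4: → [8,16); WM=9; [0,8) fires=5
i=15 t=13 v=6: → [8,16); WM=10
i=16 t=17 v=1: → [16,24); WM=14
i=17 t=20 v=6: → [16,24); WM=17; [8,16) fires=3
i=18 t=23 v=1: → [16,24); WM=20
i=19 t=25 v=6: → [24,32); WM=22
i=20 t=26 v=4: → [24,32); WM=23
i=21 t=25 v=5: → [24,32); WM=23
i=22 t=29 v=9: → [24,32); WM=26; [16,24) fires=2
i=23 t=27 v=8: → [24,32); WM=26

[0,8)=5 [8,16)=3 [16,24)=2 [24,32)=5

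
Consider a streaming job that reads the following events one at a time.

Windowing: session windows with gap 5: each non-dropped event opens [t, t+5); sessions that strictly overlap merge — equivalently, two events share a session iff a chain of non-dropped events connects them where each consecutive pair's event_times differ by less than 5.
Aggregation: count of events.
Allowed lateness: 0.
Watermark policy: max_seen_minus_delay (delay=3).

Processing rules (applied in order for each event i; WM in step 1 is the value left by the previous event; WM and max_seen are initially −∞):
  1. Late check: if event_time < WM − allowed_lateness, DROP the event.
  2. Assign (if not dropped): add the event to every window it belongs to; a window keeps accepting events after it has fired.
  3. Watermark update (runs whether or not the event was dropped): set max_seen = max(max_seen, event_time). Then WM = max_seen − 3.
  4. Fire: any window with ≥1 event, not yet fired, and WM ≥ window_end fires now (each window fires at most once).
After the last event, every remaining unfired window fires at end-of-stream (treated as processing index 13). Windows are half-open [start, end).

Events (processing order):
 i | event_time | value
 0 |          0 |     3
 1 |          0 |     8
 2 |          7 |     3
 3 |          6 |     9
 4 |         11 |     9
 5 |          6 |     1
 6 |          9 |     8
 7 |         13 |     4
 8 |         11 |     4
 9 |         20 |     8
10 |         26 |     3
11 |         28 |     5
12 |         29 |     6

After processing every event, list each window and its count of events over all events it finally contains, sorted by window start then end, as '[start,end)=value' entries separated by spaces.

i=0 t=0 v=3: → [0,5); WM=-3
i=1 t=0 v=8: → [0,5); WM=-3
i=2 t=7 v=3: → [7,12); WM=4
i=3 t=6 v=9: → [6,12); WM=4
i=4 t=11 v=9: → [6,16); WM=8
i=5 t=6 v=1: DROP (t<8-0); WM=8
i=6 t=9 v=8: → [6,16); WM=8
i=7 t=13 v=4: → [6,18); WM=10
i=8 t=11 v=4: → [6,18); WM=10
i=9 t=20 v=8: → [20,25); WM=17
i=10 t=26 v=3: → [26,31); WM=23
i=11 t=28 v=5: → [26,33); WM=25
i=12 t=29 v=6: → [26,34); WM=26

[0,5)=2 [6,18)=6 [20,25)=1 [26,34)=3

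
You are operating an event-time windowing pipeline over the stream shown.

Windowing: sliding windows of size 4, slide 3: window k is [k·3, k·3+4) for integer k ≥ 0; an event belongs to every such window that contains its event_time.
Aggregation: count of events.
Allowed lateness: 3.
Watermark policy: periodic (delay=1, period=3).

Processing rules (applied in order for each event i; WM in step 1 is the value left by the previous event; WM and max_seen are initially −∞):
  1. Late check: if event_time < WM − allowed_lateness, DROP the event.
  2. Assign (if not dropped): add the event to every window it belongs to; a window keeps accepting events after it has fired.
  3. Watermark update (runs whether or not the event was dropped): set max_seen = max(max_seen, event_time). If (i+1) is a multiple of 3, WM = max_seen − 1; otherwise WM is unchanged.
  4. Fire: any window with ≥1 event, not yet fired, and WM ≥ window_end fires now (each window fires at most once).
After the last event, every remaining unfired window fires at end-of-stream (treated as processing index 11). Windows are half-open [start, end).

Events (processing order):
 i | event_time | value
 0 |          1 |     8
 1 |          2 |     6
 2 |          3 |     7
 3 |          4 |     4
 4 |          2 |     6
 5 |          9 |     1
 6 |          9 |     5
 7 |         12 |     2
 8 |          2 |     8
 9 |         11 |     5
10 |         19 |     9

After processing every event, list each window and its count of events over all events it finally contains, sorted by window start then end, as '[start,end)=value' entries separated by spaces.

i=0 t=1 v=8: → [0,4); WM=−∞
i=1 t=2 v=6: → [0,4); WM=−∞
i=2 t=3 v=7: → [3,7),[0,4); WM=2
i=3 t=4 v=4: → [3,7); WM=2
i=4 t=2 v=6: → [0,4); WM=2
i=5 t=9 v=1: → [9,13),[6,10); WM=8; [0,4) fires=4 [3,7) fires=2
i=6 t=9 v=5: → [9,13),[6,10); WM=8
i=7 t=12 v=2: → [12,16),[9,13); WM=8
i=8 t=2 v=8: DROP (t<8-3); WM=11; [6,10) fires=2
i=9 t=11 v=5: → [9,13); WM=11
i=10 t=19 v=9: → [18,22); WM=11

[0,4)=4 [3,7)=2 [6,10)=2 [9,13)=4 [12,16)=1 [18,22)=1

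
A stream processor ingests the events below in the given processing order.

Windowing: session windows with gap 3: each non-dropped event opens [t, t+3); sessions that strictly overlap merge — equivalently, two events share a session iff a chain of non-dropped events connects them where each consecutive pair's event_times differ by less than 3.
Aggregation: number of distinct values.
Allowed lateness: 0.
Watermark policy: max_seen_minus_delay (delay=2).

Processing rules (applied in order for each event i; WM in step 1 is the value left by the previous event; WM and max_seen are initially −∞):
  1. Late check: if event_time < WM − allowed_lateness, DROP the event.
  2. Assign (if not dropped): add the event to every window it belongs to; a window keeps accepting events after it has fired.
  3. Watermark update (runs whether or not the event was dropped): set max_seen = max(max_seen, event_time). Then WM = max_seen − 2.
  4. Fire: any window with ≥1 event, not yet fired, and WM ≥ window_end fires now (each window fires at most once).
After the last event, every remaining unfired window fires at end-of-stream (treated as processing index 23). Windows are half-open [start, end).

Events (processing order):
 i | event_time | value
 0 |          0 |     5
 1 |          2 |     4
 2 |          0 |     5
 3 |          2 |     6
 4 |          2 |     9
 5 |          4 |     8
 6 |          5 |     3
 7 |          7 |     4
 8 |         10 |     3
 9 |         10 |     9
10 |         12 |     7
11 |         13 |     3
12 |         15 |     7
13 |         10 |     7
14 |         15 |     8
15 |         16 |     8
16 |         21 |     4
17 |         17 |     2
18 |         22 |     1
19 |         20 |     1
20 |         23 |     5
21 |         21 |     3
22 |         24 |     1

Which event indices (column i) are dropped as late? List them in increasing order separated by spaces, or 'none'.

i=0 t=0 v=5: → [0,3); WM=-2
i=1 t=2 v=4: → [0,5); WM=0
i=2 t=0 v=5: → [0,5); WM=0
i=3 t=2 v=6: → [0,5); WM=0
i=4 t=2 v=9: → [0,5); WM=0
i=5 t=4 v=8: → [0,7); WM=2
i=6 t=5 v=3: → [0,8); WM=3
i=7 t=7 v=4: → [0,10); WM=5
i=8 t=10 v=3: → [10,13); WM=8
i=9 t=10 v=9: → [10,13); WM=8
i=10 t=12 v=7: → [10,15); WM=10
i=11 t=13 v=3: → [10,16); WM=11
i=12 t=15 v=7: → [10,18); WM=13
i=13 t=10 v=7: DROP (t<13-0); WM=13
i=14 t=15 v=8: → [10,18); WM=13
i=15 t=16 v=8: → [10,19); WM=14
i=16 t=21 v=4: → [21,24); WM=19
i=17 t=17 v=2: DROP (t<19-0); WM=19
i=18 t=22 v=1: → [21,25); WM=20
i=19 t=20 v=1: → [20,25); WM=20
i=20 t=23 v=5: → [20,26); WM=21
i=21 t=21 v=3: → [20,26); WM=21
i=22 t=24 v=1: → [20,27); WM=22

13 17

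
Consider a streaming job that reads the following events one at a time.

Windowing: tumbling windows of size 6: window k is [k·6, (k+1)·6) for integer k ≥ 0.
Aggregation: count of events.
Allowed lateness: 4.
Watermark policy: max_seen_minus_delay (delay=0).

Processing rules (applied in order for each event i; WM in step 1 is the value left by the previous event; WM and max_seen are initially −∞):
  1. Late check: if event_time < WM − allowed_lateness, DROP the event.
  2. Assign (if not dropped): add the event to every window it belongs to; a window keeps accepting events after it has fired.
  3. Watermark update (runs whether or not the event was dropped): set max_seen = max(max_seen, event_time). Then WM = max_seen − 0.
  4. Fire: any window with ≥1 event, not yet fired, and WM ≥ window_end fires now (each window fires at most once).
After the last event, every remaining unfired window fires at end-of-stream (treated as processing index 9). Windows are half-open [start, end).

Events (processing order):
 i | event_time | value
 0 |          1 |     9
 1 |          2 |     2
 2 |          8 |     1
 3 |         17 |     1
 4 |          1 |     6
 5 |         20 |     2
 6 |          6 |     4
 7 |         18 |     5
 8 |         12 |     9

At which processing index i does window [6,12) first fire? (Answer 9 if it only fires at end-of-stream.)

i=0 t=1 v=9: → [0,6); WM=1
i=1 t=2 v=2: → [0,6); WM=2
i=2 t=8 v=1: → [6,12); WM=8; [0,6) fires=2
i=3 t=17 v=1: → [12,18); WM=17; [6,12) fires=1
i=4 t=1 v=6: DROP (t<17-4); WM=17
i=5 t=20 v=2: → [18,24); WM=20; [12,18) fires=1
i=6 t=6 v=4: DROP (t<20-4); WM=20
i=7 t=18 v=5: → [18,24); WM=20
i=8 t=12 v=9: DROP (t<20-4); WM=20

3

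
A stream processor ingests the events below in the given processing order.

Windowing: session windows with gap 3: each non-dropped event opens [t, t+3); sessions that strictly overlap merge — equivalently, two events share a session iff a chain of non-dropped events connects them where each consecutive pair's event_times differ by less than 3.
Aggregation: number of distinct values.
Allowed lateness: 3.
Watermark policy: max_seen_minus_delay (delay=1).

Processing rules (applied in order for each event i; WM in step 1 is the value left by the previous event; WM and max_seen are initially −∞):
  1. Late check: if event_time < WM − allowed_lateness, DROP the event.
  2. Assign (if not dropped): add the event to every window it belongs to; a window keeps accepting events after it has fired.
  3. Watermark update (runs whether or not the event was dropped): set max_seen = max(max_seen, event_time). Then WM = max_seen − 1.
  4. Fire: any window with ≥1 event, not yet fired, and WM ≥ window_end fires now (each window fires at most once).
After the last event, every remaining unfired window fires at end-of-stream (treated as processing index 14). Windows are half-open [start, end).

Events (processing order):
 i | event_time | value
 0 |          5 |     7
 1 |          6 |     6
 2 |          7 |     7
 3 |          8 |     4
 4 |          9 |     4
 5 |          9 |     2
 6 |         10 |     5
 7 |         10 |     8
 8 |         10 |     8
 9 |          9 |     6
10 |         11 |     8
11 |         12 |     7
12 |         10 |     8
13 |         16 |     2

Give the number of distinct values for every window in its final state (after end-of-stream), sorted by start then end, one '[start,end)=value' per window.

i=0 t=5 v=7: → [5,8); WM=4
i=1 t=6 v=6: → [5,9); WM=5
i=2 t=7 v=7: → [5,10); WM=6
i=3 t=8 v=4: → [5,11); WM=7
i=4 t=9 v=4: → [5,12); WM=8
i=5 t=9 v=2: → [5,12); WM=8
i=6 t=10 v=5: → [5,13); WM=9
i=7 t=10 v=8: → [5,13); WM=9
i=8 t=10 v=8: → [5,13); WM=9
i=9 t=9 v=6: → [5,13); WM=9
i=10 t=11 v=8: → [5,14); WM=10
i=11 t=12 v=7: → [5,15); WM=11
i=12 t=10 v=8: → [5,15); WM=11
i=13 t=16 v=2: → [16,19); WM=15

[5,15)=6 [16,19)=1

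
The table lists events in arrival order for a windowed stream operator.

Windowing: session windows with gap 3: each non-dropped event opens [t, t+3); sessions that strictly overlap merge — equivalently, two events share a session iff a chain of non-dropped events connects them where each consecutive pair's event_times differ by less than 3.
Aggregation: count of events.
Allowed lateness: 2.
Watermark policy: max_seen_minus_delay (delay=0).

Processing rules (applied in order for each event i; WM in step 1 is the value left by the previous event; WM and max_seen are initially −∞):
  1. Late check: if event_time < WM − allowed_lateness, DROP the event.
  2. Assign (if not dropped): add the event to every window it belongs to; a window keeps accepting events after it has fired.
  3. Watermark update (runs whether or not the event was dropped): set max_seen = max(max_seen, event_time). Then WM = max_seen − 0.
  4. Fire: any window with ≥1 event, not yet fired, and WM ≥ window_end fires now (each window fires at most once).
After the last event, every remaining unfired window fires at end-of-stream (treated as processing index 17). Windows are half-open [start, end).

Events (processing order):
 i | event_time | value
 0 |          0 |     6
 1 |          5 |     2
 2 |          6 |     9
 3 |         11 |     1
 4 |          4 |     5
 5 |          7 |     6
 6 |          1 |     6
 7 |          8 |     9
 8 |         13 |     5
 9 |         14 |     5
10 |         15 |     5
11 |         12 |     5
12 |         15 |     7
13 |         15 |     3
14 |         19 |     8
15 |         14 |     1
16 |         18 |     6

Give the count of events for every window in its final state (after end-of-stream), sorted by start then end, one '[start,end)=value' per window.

i=0 t=0 v=6: → [0,3); WM=0
i=1 t=5 v=2: → [5,8); WM=5
i=2 t=6 v=9: → [5,9); WM=6
i=3 t=11 v=1: → [11,14); WM=11
i=4 t=4 v=5: DROP (t<11-2); WM=11
i=5 t=7 v=6: DROP (t<11-2); WM=11
i=6 t=1 v=6: DROP (t<11-2); WM=11
i=7 t=8 v=9: DROP (t<11-2); WM=11
i=8 t=13 v=5: → [11,16); WM=13
i=9 t=14 v=5: → [11,17); WM=14
i=10 t=15 v=5: → [11,18); WM=15
i=11 t=12 v=5: DROP (t<15-2); WM=15
i=12 t=15 v=7: → [11,18); WM=15
i=13 t=15 v=3: → [11,18); WM=15
i=14 t=19 v=8: → [19,22); WM=19
i=15 t=14 v=1: DROP (t<19-2); WM=19
i=16 t=18 v=6: → [18,22); WM=19

[0,3)=1 [5,9)=2 [11,18)=6 [18,22)=2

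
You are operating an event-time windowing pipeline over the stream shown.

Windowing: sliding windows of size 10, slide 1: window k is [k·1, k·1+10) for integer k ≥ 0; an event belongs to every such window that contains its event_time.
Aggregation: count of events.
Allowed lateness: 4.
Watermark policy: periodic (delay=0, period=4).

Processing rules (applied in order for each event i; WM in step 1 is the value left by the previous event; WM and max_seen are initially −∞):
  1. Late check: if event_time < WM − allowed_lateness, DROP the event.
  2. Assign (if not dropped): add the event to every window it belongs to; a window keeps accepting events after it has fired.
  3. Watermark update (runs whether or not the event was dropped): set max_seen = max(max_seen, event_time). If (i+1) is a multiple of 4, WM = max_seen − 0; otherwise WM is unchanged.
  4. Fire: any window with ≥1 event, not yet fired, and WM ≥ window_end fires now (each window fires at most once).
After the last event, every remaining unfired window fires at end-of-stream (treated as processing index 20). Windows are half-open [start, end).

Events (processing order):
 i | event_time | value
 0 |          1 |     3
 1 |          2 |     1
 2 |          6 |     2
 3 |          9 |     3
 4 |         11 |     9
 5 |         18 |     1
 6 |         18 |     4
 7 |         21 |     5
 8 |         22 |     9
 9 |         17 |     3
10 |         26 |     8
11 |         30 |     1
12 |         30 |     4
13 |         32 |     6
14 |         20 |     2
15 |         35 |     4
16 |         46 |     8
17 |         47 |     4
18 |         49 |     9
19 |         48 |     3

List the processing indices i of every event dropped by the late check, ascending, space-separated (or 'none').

i=0 t=1 v=3: → [1,11),[0,10); WM=−∞
i=1 t=2 v=1: → [2,12),[1,11),[0,10); WM=−∞
i=2 t=6 v=2: → [6,16),[5,15),[4,14),[3,13),[2,12),[1,11),[0,10); WM=−∞
i=3 t=9 v=3: → [9,19),[8,18),[7,17),[6,16),[5,15),[4,14),[3,13),[2,12),[1,11),[0,10); WM=9
i=4 t=11 v=9: → [11,21),[10,20),[9,19),[8,18),[7,17),[6,16),[5,15),[4,14),[3,13),[2,12); WM=9
i=5 t=18 v=1: → [18,28),[17,27),[16,26),[15,25),[14,24),[13,23),[12,22),[11,21),[10,20),[9,19); WM=9
i=6 t=18 v=4: → [18,28),[17,27),[16,26),[15,25),[14,24),[13,23),[12,22),[11,21),[10,20),[9,19); WM=9
i=7 t=21 v=5: → [21,31),[20,30),[19,29),[18,28),[17,27),[16,26),[15,25),[14,24),[13,23),[12,22); WM=21; [0,10) fires=4 [1,11) fires=4 [2,12) fires=4 [3,13) fires=3 [4,14) fires=3 [5,15) fires=3 [6,16) fires=3 [7,17) fires=2 [8,18) fires=2 [9,19) fires=4 [10,20) fires=3 [11,21) fires=3
i=8 t=22 v=9: → [22,32),[21,31),[20,30),[19,29),[18,28),[17,27),[16,26),[15,25),[14,24),[13,23); WM=21
i=9 t=17 v=3: → [17,27),[16,26),[15,25),[14,24),[13,23),[12,22),[11,21),[10,20),[9,19),[8,18); WM=21
i=10 t=26 v=8: → [26,36),[25,35),[24,34),[23,33),[22,32),[21,31),[20,30),[19,29),[18,28),[17,27); WM=21
i=11 t=30 v=1: → [30,40),[29,39),[28,38),[27,37),[26,36),[25,35),[24,34),[23,33),[22,32),[21,31); WM=30; [12,22) fires=4 [13,23) fires=5 [14,24) fires=5 [15,25) fires=5 [16,26) fires=5 [17,27) fires=6 [18,28) fires=5 [19,29) fires=3 [20,30) fires=3
i=12 t=30 v=4: → [30,40),[29,39),[28,38),[27,37),[26,36),[25,35),[24,34),[23,33),[22,32),[21,31); WM=30
i=13 t=32 v=6: → [32,42),[31,41),[30,40),[29,39),[28,38),[27,37),[26,36),[25,35),[24,34),[23,33); WM=30
i=14 t=20 v=2: DROP (t<30-4); WM=30
i=15 t=35 v=4: → [35,45),[34,44),[33,43),[32,42),[31,41),[30,40),[29,39),[28,38),[27,37),[26,36); WM=35; [21,31) fires=5 [22,32) fires=4 [23,33) fires=4 [24,34) fires=4 [25,35) fires=4
i=16 t=46 v=8: → [46,56),[45,55),[44,54),[43,53),[42,52),[41,51),[40,50),[39,49),[38,48),[37,47); WM=35
i=17 t=47 v=4: → [47,57),[46,56),[45,55),[44,54),[43,53),[42,52),[41,51),[40,50),[39,49),[38,48); WM=35
i=18 t=49 v=9: → [49,59),[48,58),[47,57),[46,56),[45,55),[44,54),[43,53),[42,52),[41,51),[40,50); WM=35
i=19 t=48 v=3: → [48,58),[47,57),[46,56),[45,55),[44,54),[43,53),[42,52),[41,51),[40,50),[39,49); WM=49; [26,36) fires=5 [27,37) fires=4 [28,38) fires=4 [29,39) fires=4 [30,40) fires=4 [31,41) fires=2 [32,42) fires=2 [33,43) fires=1 [34,44) fires=1 [35,45) fires=1 [37,47) fires=1 [38,48) fires=2 [39,49) fires=3

14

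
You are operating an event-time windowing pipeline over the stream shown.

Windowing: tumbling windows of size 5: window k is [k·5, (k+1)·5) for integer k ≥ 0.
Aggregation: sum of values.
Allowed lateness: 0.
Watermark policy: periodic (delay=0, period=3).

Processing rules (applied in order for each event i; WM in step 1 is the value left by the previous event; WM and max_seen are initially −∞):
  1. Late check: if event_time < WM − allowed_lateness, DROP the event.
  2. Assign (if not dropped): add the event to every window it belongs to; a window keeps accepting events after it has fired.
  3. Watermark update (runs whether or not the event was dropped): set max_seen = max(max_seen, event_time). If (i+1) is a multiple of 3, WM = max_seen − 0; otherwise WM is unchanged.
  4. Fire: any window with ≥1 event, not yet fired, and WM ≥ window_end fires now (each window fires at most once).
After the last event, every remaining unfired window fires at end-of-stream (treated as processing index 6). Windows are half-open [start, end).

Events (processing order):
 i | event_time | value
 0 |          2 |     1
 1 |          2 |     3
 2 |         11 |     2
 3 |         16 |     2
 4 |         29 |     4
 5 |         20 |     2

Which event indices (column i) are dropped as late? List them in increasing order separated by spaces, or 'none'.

none

i=0 t=2 v=1: → [0,5); WM=−∞
i=1 t=2 v=3: → [0,5); WM=−∞
i=2 t=11 v=2: → [10,15); WM=11; [0,5) fires=4
i=3 t=16 v=2: → [15,20); WM=11
i=4 t=29 v=4: → [25,30); WM=11
i=5 t=20 v=2: → [20,25); WM=29; [10,15) fires=2 [15,20) fires=2 [20,25) fires=2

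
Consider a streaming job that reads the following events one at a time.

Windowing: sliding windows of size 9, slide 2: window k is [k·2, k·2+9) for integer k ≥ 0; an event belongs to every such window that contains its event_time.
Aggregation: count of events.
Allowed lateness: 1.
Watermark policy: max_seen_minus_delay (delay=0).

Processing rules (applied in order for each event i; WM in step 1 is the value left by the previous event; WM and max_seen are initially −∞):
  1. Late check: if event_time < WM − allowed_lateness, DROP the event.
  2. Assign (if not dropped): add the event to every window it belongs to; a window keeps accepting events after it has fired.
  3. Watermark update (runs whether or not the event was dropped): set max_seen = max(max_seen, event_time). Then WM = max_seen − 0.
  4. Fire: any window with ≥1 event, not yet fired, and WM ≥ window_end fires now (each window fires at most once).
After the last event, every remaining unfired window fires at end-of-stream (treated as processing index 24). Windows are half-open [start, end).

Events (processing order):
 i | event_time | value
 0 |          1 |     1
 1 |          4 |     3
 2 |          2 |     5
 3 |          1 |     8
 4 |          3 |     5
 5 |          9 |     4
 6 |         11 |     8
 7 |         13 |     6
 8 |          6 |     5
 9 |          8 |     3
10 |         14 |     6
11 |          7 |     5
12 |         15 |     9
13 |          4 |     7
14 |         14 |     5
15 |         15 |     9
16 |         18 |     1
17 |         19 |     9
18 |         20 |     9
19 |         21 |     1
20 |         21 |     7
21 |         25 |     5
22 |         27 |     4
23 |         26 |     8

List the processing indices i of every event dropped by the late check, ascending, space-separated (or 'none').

i=0 t=1 v=1: → [0,9); WM=1
i=1 t=4 v=3: → [4,13),[2,11),[0,9); WM=4
i=2 t=2 v=5: DROP (t<4-1); WM=4
i=3 t=1 v=8: DROP (t<4-1); WM=4
i=4 t=3 v=5: → [2,11),[0,9); WM=4
i=5 t=9 v=4: → [8,17),[6,15),[4,13),[2,11); WM=9; [0,9) fires=3
i=6 t=11 v=8: → [10,19),[8,17),[6,15),[4,13); WM=11; [2,11) fires=3
i=7 t=13 v=6: → [12,21),[10,19),[8,17),[6,15); WM=13; [4,13) fires=3
i=8 t=6 v=5: DROP (t<13-1); WM=13
i=9 t=8 v=3: DROP (t<13-1); WM=13
i=10 t=14 v=6: → [14,23),[12,21),[10,19),[8,17),[6,15); WM=14
i=11 t=7 v=5: DROP (t<14-1); WM=14
i=12 t=15 v=9: → [14,23),[12,21),[10,19),[8,17); WM=15; [6,15) fires=4
i=13 t=4 v=7: DROP (t<15-1); WM=15
i=14 t=14 v=5: → [14,23),[12,21),[10,19),[8,17),[6,15); WM=15
i=15 t=15 v=9: → [14,23),[12,21),[10,19),[8,17); WM=15
i=16 t=18 v=1: → [18,27),[16,25),[14,23),[12,21),[10,19); WM=18; [8,17) fires=7
i=17 t=19 v=9: → [18,27),[16,25),[14,23),[12,21); WM=19; [10,19) fires=7
i=18 t=20 v=9: → [20,29),[18,27),[16,25),[14,23),[12,21); WM=20
i=19 t=21 v=1: → [20,29),[18,27),[16,25),[14,23); WM=21; [12,21) fires=8
i=20 t=21 v=7: → [20,29),[18,27),[16,25),[14,23); WM=21
i=21 t=25 v=5: → [24,33),[22,31),[20,29),[18,27); WM=25; [14,23) fires=9 [16,25) fires=5
i=22 t=27 v=4: → [26,35),[24,33),[22,31),[20,29); WM=27; [18,27) fires=6
i=23 t=26 v=8: → [26,35),[24,33),[22,31),[20,29),[18,27); WM=27

2 3 8 9 11 13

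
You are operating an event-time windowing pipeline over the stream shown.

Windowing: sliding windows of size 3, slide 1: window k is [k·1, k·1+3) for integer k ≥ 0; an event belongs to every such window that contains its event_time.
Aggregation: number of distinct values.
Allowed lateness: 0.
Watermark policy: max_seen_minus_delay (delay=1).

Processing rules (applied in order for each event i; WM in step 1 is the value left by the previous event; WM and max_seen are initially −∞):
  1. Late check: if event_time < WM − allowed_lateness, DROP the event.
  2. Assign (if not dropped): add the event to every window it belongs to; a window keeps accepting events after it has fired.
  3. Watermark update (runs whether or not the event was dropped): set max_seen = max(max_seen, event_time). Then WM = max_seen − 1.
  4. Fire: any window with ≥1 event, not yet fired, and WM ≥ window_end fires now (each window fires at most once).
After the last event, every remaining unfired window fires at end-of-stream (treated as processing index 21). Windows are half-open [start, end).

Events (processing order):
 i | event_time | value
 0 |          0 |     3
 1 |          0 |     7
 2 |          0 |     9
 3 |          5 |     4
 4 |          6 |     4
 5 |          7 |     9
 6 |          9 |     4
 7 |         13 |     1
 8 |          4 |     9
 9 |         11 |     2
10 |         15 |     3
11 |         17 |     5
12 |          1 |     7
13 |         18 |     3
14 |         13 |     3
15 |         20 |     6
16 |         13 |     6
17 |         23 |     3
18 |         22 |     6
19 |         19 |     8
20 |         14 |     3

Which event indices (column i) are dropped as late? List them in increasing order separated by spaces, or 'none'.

8 9 12 14 16 19 20

i=0 t=0 v=3: → [0,3); WM=-1
i=1 t=0 v=7: → [0,3); WM=-1
i=2 t=0 v=9: → [0,3); WM=-1
i=3 t=5 v=4: → [5,8),[4,7),[3,6); WM=4; [0,3) fires=3
i=4 t=6 v=4: → [6,9),[5,8),[4,7); WM=5
i=5 t=7 v=9: → [7,10),[6,9),[5,8); WM=6; [3,6) fires=1
i=6 t=9 v=4: → [9,12),[8,11),[7,10); WM=8; [4,7) fires=1 [5,8) fires=2
i=7 t=13 v=1: → [13,16),[12,15),[11,14); WM=12; [6,9) fires=2 [7,10) fires=2 [8,11) fires=1 [9,12) fires=1
i=8 t=4 v=9: DROP (t<12-0); WM=12
i=9 t=11 v=2: DROP (t<12-0); WM=12
i=10 t=15 v=3: → [15,18),[14,17),[13,16); WM=14; [11,14) fires=1
i=11 t=17 v=5: → [17,20),[16,19),[15,18); WM=16; [12,15) fires=1 [13,16) fires=2
i=12 t=1 v=7: DROP (t<16-0); WM=16
i=13 t=18 v=3: → [18,21),[17,20),[16,19); WM=17; [14,17) fires=1
i=14 t=13 v=3: DROP (t<17-0); WM=17
i=15 t=20 v=6: → [20,23),[19,22),[18,21); WM=19; [15,18) fires=2 [16,19) fires=2
i=16 t=13 v=6: DROP (t<19-0); WM=19
i=17 t=23 v=3: → [23,26),[22,25),[21,24); WM=22; [17,20) fires=2 [18,21) fires=2 [19,22) fires=1
i=18 t=22 v=6: → [22,25),[21,24),[20,23); WM=22
i=19 t=19 v=8: DROP (t<22-0); WM=22
i=20 t=14 v=3: DROP (t<22-0); WM=22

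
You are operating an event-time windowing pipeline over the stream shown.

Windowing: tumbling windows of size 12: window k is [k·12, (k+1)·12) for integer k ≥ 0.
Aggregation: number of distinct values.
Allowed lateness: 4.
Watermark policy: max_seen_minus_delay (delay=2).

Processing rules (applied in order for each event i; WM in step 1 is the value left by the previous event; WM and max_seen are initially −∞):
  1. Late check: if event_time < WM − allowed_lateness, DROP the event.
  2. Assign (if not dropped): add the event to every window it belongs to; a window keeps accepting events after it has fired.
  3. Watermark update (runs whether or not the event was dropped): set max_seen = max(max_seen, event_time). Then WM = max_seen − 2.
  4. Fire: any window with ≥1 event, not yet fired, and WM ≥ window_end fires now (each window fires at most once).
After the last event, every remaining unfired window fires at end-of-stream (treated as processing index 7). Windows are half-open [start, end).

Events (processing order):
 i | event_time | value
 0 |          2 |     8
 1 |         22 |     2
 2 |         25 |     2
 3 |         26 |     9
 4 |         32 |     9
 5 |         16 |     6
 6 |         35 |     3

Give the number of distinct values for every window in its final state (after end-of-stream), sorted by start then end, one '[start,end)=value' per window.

i=0 t=2 v=8: → [0,12); WM=0
i=1 t=22 v=2: → [12,24); WM=20; [0,12) fires=1
i=2 t=25 v=2: → [24,36); WM=23
i=3 t=26 v=9: → [24,36); WM=24; [12,24) fires=1
i=4 t=32 v=9: → [24,36); WM=30
i=5 t=16 v=6: DROP (t<30-4); WM=30
i=6 t=35 v=3: → [24,36); WM=33

[0,12)=1 [12,24)=1 [24,36)=3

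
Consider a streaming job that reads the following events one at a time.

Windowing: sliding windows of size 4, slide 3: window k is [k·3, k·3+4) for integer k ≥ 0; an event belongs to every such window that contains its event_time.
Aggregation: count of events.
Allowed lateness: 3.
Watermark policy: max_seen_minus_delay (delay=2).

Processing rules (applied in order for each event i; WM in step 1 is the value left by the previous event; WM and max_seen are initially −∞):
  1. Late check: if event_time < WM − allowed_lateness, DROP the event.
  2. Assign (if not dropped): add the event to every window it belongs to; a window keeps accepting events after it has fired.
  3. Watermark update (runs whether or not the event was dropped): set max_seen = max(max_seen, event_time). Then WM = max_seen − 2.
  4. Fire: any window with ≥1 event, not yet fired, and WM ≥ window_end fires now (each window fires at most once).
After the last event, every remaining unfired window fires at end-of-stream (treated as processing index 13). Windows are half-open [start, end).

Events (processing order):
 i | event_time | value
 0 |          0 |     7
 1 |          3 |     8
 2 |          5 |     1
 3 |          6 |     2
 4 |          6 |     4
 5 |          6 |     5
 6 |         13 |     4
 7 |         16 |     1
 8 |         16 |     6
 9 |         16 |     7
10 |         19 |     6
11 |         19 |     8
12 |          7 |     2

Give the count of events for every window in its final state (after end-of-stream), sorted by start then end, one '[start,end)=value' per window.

i=0 t=0 v=7: → [0,4); WM=-2
i=1 t=3 v=8: → [3,7),[0,4); WM=1
i=2 t=5 v=1: → [3,7); WM=3
i=3 t=6 v=2: → [6,10),[3,7); WM=4; [0,4) fires=2
i=4 t=6 v=4: → [6,10),[3,7); WM=4
i=5 t=6 v=5: → [6,10),[3,7); WM=4
i=6 t=13 v=4: → [12,16); WM=11; [3,7) fires=5 [6,10) fires=3
i=7 t=16 v=1: → [15,19); WM=14
i=8 t=16 v=6: → [15,19); WM=14
i=9 t=16 v=7: → [15,19); WM=14
i=10 t=19 v=6: → [18,22); WM=17; [12,16) fires=1
i=11 t=19 v=8: → [18,22); WM=17
i=12 t=7 v=2: DROP (t<17-3); WM=17

[0,4)=2 [3,7)=5 [6,10)=3 [12,16)=1 [15,19)=3 [18,22)=2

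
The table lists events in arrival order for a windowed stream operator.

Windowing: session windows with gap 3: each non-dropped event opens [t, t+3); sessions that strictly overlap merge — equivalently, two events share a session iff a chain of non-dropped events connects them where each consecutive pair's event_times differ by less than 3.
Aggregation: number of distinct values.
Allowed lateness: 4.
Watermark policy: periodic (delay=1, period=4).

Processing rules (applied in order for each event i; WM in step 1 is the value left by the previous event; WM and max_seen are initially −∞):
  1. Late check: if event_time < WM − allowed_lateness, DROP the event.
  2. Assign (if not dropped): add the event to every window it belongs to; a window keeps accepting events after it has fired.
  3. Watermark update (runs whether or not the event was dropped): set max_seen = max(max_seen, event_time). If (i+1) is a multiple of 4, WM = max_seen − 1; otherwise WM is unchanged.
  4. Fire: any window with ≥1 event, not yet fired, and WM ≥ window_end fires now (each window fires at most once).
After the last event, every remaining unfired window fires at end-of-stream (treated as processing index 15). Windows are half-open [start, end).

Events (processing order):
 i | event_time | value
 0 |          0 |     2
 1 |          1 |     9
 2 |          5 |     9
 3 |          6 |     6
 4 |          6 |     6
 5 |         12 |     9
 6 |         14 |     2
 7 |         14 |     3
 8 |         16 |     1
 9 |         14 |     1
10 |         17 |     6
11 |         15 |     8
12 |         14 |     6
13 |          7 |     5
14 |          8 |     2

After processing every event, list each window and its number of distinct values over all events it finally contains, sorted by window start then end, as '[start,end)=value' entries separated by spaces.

[0,4)=2 [5,9)=2 [12,20)=6

i=0 t=0 v=2: → [0,3); WM=−∞
i=1 t=1 v=9: → [0,4); WM=−∞
i=2 t=5 v=9: → [5,8); WM=−∞
i=3 t=6 v=6: → [5,9); WM=5
i=4 t=6 v=6: → [5,9); WM=5
i=5 t=12 v=9: → [12,15); WM=5
i=6 t=14 v=2: → [12,17); WM=5
i=7 t=14 v=3: → [12,17); WM=13
i=8 t=16 v=1: → [12,19); WM=13
i=9 t=14 v=1: → [12,19); WM=13
i=10 t=17 v=6: → [12,20); WM=13
i=11 t=15 v=8: → [12,20); WM=16
i=12 t=14 v=6: → [12,20); WM=16
i=13 t=7 v=5: DROP (t<16-4); WM=16
i=14 t=8 v=2: DROP (t<16-4); WM=16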